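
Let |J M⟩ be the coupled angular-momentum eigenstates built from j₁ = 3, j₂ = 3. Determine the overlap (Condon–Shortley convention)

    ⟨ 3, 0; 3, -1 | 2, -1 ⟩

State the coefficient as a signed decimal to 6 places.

triangle: 4!·2!·2!/9! = 96/362880
(j±m)!: 3!·3!·2!·4!·1!·3! = 10368
prefactor² = (2J+1)·Δ·N² = 96/7
  k=1: −1/(1!·3!·2!·1!·0!·1!) = -1/12
  k=2: +1/(2!·2!·1!·0!·1!·2!) = 1/8
Σ = 1/24  ⇒  CG² = 96/7·1/24² = 1/42
CG = +√(1/42) = +0.154303

+√(1/42) ≈ +0.154303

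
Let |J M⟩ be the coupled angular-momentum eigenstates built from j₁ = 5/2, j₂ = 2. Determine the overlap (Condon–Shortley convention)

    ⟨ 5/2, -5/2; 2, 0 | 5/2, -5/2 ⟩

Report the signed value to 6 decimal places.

j₁+j₂−J=2  J+j₁−j₂=3  J−j₁+j₂=2  j₁+j₂+J+1=8
(j₁±m₁, j₂±m₂, J±M) = (0,5,2,2,0,5)
P² = 1440/7
sum k=2..2:
  [2] +1/24 = 1/24
S = 1/24
C² = P²·S² = 5/14 ; C = +0.597614

+√(5/14) ≈ +0.597614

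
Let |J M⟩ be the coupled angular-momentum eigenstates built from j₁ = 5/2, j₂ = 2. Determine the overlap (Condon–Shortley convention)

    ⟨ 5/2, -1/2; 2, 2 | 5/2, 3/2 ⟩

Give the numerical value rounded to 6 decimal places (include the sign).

+0.621059

√[6·2!3!2!/8! · 2!3!4!0!4!1!] = √(864/35)
  +(−1)^2/∏(2,0,1,2,2,0)! = 1/8  (running 1/8)
⟨..|..⟩ = √(864/35)·(1/8) = +0.621059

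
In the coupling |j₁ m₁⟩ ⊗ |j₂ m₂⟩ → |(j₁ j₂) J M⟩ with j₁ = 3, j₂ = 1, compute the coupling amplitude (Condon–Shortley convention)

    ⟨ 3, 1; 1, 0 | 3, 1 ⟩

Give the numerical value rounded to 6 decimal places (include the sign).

+0.288675  (= +√(1/12))

√[7·1!5!1!/8! · 4!2!1!1!4!2!] = √(48)
  +(−1)^0/∏(0,1,2,1,3,0)! = 1/12  (running 1/12)
  +(−1)^1/∏(1,0,1,0,4,1)! = -1/24  (running 1/24)
⟨..|..⟩ = √(48)·(1/24) = +0.288675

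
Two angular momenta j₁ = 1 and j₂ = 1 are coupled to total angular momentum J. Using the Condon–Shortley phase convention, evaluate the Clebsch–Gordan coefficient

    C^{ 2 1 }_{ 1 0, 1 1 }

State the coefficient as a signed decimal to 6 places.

j₁+j₂−J=0  J+j₁−j₂=2  J−j₁+j₂=2  j₁+j₂+J+1=5
(j₁±m₁, j₂±m₂, J±M) = (1,1,2,0,3,1)
P² = 2
sum k=0..0:
  [0] +1/2 = 1/2
S = 1/2
C² = P²·S² = 1/2 ; C = +0.707107

+0.707107  (= +√(1/2))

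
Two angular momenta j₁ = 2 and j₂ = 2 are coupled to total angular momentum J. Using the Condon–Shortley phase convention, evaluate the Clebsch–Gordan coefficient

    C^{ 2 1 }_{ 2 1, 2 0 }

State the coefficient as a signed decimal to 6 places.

-0.267261  (= −√(1/14))

√[5·2!2!2!/7! · 3!1!2!2!3!1!] = √(8/7)
  +(−1)^0/∏(0,2,1,2,1,0)! = 1/4  (running 1/4)
  +(−1)^1/∏(1,1,0,1,2,1)! = -1/2  (running -1/4)
⟨..|..⟩ = √(8/7)·(-1/4) = -0.267261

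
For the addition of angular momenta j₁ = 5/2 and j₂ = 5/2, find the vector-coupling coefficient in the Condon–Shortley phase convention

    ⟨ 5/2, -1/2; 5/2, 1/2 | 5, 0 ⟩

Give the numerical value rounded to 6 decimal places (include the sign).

√[11·0!5!5!/11! · 2!3!3!2!5!5!] = √(57600/7)
  +(−1)^0/∏(0,0,3,3,2,2)! = 1/144  (running 1/144)
⟨..|..⟩ = √(57600/7)·(1/144) = +0.629941

+0.629941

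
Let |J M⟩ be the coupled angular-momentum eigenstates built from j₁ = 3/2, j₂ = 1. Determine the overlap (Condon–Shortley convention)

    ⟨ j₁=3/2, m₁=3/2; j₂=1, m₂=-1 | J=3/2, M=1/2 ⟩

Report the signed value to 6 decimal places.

+0.632456  (= +√(2/5))

triangle: 1!×2!×1!/5! = 2/120
(j±m)!: 3!×0!×0!×2!×2!×1! = 24
prefactor² = (2J+1)×Δ×N² = 8/5
  k=0: +1/(0!×1!×0!×0!×2!×1!) = 1/2
Σ = 1/2  ⇒  CG² = 8/5×1/2² = 2/5
CG = +√(2/5) = +0.632456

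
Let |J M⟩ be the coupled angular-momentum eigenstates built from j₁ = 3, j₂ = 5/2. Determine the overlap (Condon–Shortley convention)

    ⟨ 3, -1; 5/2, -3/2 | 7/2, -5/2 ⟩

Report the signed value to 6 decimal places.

−√(10/63) ≈ -0.398410

√[8·2!4!3!/10! · 2!4!1!4!1!6!] = √(18432/35)
  +(−1)^0/∏(0,2,4,1,0,2)! = 1/96  (running 1/96)
  +(−1)^1/∏(1,1,3,0,1,3)! = -1/36  (running -5/288)
⟨..|..⟩ = √(18432/35)·(-5/288) = -0.398410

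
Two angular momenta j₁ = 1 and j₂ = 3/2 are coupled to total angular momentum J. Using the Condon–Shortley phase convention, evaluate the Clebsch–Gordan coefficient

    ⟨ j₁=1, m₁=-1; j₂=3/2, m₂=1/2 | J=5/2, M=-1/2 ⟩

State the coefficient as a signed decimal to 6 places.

j₁+j₂−J=0  J+j₁−j₂=2  J−j₁+j₂=3  j₁+j₂+J+1=6
(j₁±m₁, j₂±m₂, J±M) = (0,2,2,1,2,3)
P² = 24/5
sum k=0..0:
  [0] +1/4 = 1/4
S = 1/4
C² = P²·S² = 3/10 ; C = +0.547723

+√(3/10) ≈ +0.547723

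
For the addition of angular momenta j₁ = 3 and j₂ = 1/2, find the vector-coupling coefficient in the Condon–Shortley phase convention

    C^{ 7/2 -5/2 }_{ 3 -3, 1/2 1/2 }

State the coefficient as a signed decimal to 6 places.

+0.377964

j₁+j₂−J=0  J+j₁−j₂=6  J−j₁+j₂=1  j₁+j₂+J+1=8
(j₁±m₁, j₂±m₂, J±M) = (0,6,1,0,1,6)
P² = 518400/7
sum k=0..0:
  [0] +1/720 = 1/720
S = 1/720
C² = P²·S² = 1/7 ; C = +0.377964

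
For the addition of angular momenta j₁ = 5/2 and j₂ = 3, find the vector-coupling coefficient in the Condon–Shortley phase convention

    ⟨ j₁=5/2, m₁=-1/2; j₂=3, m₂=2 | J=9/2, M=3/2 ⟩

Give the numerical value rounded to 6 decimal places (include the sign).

√[10·1!4!5!/11! · 2!3!5!1!6!3!] = √(345600/77)
  +(−1)^0/∏(0,1,3,5,1,0)! = 1/720  (running 1/720)
  +(−1)^1/∏(1,0,2,4,2,1)! = -1/96  (running -13/1440)
⟨..|..⟩ = √(345600/77)·(-13/1440) = -0.604815

-0.604815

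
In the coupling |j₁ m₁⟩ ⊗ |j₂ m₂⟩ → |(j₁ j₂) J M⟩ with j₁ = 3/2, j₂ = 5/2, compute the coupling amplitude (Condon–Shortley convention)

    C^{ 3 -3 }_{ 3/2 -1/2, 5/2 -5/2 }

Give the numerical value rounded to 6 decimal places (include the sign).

+√(5/8) ≈ +0.790569

j₁+j₂−J=1  J+j₁−j₂=2  J−j₁+j₂=4  j₁+j₂+J+1=8
(j₁±m₁, j₂±m₂, J±M) = (1,2,0,5,0,6)
P² = 1440
sum k=0..0:
  [0] +1/48 = 1/48
S = 1/48
C² = P²·S² = 5/8 ; C = +0.790569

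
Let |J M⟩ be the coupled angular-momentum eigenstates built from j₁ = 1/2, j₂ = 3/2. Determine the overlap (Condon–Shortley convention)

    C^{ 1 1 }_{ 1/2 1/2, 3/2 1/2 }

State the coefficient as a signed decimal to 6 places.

+√(1/4) ≈ +0.500000

triangle: 1!·0!·2!/4! = 2/24
(j±m)!: 1!·0!·2!·1!·2!·0! = 4
prefactor² = (2J+1)·Δ·N² = 1
  k=0: +1/(0!·1!·0!·2!·0!·0!) = 1/2
Σ = 1/2  ⇒  CG² = 1·1/2² = 1/4
CG = +√(1/4) = +0.500000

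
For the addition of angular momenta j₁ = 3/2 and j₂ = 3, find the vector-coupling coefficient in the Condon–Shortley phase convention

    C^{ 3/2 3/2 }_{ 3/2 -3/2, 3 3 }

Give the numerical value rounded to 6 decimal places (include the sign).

triangle: 3!·0!·3!/7! = 36/5040
(j±m)!: 0!·3!·6!·0!·3!·0! = 25920
prefactor² = (2J+1)·Δ·N² = 5184/7
  k=3: −1/(3!·0!·0!·3!·0!·0!) = -1/36
Σ = -1/36  ⇒  CG² = 5184/7·(-1/36)² = 4/7
CG = −√(4/7) = -0.755929

-0.755929  (= −√(4/7))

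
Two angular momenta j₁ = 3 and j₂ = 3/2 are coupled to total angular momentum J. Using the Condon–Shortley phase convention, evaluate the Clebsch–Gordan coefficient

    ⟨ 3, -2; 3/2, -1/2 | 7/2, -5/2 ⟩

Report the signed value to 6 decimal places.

triangle: 1!×5!×2!/9! = 240/362880
(j±m)!: 1!×5!×1!×2!×1!×6! = 172800
prefactor² = (2J+1)×Δ×N² = 6400/7
  k=0: +1/(0!×1!×5!×1!×0!×1!) = 1/120
  k=1: −1/(1!×0!×4!×0!×1!×2!) = -1/48
Σ = -1/80  ⇒  CG² = 6400/7×(-1/80)² = 1/7
CG = −√(1/7) = -0.377964

−√(1/7) = -0.377964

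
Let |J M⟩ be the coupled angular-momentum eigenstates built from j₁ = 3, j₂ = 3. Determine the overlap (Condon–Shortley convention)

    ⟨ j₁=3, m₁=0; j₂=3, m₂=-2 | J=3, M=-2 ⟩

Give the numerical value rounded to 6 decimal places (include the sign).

√[7·3!3!3!/10! · 3!3!1!5!1!5!] = √(216)
  +(−1)^0/∏(0,3,3,1,0,2)! = 1/72  (running 1/72)
  +(−1)^1/∏(1,2,2,0,1,3)! = -1/24  (running -1/36)
⟨..|..⟩ = √(216)·(-1/36) = -0.408248

-0.408248  (= −√(1/6))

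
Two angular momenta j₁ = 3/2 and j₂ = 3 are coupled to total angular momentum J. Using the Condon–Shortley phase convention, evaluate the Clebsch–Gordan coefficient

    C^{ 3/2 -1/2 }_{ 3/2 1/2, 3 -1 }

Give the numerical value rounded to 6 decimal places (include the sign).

-0.585540

√[4·3!0!3!/7! · 2!1!2!4!1!2!] = √(192/35)
  +(−1)^1/∏(1,2,0,1,0,2)! = -1/4  (running -1/4)
⟨..|..⟩ = √(192/35)·(-1/4) = -0.585540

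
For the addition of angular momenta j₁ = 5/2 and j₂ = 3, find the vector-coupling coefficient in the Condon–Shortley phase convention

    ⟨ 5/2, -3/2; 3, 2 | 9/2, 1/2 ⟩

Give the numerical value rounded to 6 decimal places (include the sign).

−√(361/1386) = -0.510355

j₁+j₂−J=1  J+j₁−j₂=4  J−j₁+j₂=5  j₁+j₂+J+1=11
(j₁±m₁, j₂±m₂, J±M) = (1,4,5,1,5,4)
P² = 460800/77
sum k=0..1:
  [0] +1/2880 = 1/2880
  [1] −1/144 = -1/144
S = -19/2880
C² = P²·S² = 361/1386 ; C = -0.510355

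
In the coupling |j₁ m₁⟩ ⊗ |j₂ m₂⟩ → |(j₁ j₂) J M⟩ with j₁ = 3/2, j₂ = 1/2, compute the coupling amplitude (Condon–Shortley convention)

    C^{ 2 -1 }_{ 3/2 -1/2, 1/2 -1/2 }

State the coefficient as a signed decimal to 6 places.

+√(3/4) ≈ +0.866025

√[5·0!3!1!/5! · 1!2!0!1!1!3!] = √(3)
  +(−1)^0/∏(0,0,2,0,1,1)! = 1/2  (running 1/2)
⟨..|..⟩ = √(3)·(1/2) = +0.866025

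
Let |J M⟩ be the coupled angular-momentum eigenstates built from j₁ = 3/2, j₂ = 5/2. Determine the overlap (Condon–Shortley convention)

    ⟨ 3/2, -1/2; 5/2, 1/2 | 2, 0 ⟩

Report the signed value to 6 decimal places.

-0.267261  (= −√(1/14))

triangle: 2!×1!×3!/7! = 12/5040
(j±m)!: 1!×2!×3!×2!×2!×2! = 96
prefactor² = (2J+1)×Δ×N² = 8/7
  k=1: −1/(1!×1!×1!×2!×0!×1!) = -1/2
  k=2: +1/(2!×0!×0!×1!×1!×2!) = 1/4
Σ = -1/4  ⇒  CG² = 8/7×(-1/4)² = 1/14
CG = −√(1/14) = -0.267261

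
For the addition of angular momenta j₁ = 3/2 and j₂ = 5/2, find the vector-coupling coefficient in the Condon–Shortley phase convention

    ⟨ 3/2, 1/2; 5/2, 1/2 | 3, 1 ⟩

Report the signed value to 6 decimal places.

+0.129099  (= +√(1/60))

√[7·1!2!4!/8! · 2!1!3!2!4!2!] = √(48/5)
  +(−1)^0/∏(0,1,1,3,1,1)! = 1/6  (running 1/6)
  +(−1)^1/∏(1,0,0,2,2,2)! = -1/8  (running 1/24)
⟨..|..⟩ = √(48/5)·(1/24) = +0.129099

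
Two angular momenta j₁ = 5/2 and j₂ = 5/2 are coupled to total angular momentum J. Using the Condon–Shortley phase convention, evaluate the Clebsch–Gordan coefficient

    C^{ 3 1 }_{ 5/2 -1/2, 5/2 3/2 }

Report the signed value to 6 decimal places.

√[7·2!3!3!/9! · 2!3!4!1!4!2!] = √(96/5)
  +(−1)^1/∏(1,1,2,3,1,0)! = -1/12  (running -1/12)
  +(−1)^2/∏(2,0,1,2,2,1)! = 1/8  (running 1/24)
⟨..|..⟩ = √(96/5)·(1/24) = +0.182574

+√(1/30) ≈ +0.182574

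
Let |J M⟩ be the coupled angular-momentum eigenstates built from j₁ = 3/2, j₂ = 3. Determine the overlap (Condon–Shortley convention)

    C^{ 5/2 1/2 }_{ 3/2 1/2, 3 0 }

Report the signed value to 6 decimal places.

triangle: 2!·1!·4!/8! = 48/40320
(j±m)!: 2!·1!·3!·3!·3!·2! = 864
prefactor² = (2J+1)·Δ·N² = 216/35
  k=0: +1/(0!·2!·1!·3!·0!·1!) = 1/12
  k=1: −1/(1!·1!·0!·2!·1!·2!) = -1/4
Σ = -1/6  ⇒  CG² = 216/35·(-1/6)² = 6/35
CG = −√(6/35) = -0.414039

−√(6/35) = -0.414039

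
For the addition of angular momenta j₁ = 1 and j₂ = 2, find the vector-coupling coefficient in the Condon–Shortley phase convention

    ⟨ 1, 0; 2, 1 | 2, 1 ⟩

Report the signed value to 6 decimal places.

−√(1/6) ≈ -0.408248

√[5·1!1!3!/6! · 1!1!3!1!3!1!] = √(3/2)
  +(−1)^0/∏(0,1,1,3,0,0)! = 1/6  (running 1/6)
  +(−1)^1/∏(1,0,0,2,1,1)! = -1/2  (running -1/3)
⟨..|..⟩ = √(3/2)·(-1/3) = -0.408248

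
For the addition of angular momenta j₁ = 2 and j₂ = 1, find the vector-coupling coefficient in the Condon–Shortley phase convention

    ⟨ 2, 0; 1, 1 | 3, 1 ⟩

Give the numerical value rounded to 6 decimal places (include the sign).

+√(2/5) ≈ +0.632456

√[7·0!4!2!/7! · 2!2!2!0!4!2!] = √(128/5)
  +(−1)^0/∏(0,0,2,2,2,0)! = 1/8  (running 1/8)
⟨..|..⟩ = √(128/5)·(1/8) = +0.632456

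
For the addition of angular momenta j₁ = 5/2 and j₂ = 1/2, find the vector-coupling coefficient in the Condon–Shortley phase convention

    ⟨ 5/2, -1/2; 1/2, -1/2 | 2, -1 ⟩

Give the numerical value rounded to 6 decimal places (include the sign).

√[5·1!4!0!/6! · 2!3!0!1!1!3!] = √(12)
  +(−1)^0/∏(0,1,3,0,1,0)! = 1/6  (running 1/6)
⟨..|..⟩ = √(12)·(1/6) = +0.577350

+0.577350  (= +√(1/3))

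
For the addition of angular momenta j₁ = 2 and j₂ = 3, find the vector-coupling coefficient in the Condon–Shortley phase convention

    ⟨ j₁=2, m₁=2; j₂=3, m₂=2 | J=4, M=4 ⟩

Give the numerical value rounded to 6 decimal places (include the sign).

√[9·1!3!5!/10! · 4!0!5!1!8!0!] = √(207360)
  +(−1)^0/∏(0,1,0,5,3,0)! = 1/720  (running 1/720)
⟨..|..⟩ = √(207360)·(1/720) = +0.632456

+√(2/5) = +0.632456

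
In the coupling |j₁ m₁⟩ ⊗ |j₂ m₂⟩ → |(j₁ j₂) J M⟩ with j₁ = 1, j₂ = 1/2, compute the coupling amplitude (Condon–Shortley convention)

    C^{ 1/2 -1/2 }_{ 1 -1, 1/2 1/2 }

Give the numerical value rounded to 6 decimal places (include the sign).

−√(2/3) ≈ -0.816497

j₁+j₂−J=1  J+j₁−j₂=1  J−j₁+j₂=0  j₁+j₂+J+1=3
(j₁±m₁, j₂±m₂, J±M) = (0,2,1,0,0,1)
P² = 2/3
sum k=1..1:
  [1] −1/1 = -1
S = -1
C² = P²·S² = 2/3 ; C = -0.816497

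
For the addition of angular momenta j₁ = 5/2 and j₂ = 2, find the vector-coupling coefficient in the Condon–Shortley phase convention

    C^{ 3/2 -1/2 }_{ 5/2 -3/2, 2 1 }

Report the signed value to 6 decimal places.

triangle: 3!·2!·1!/7! = 12/5040
(j±m)!: 1!·4!·3!·1!·1!·2! = 288
prefactor² = (2J+1)·Δ·N² = 96/35
  k=2: +1/(2!·1!·2!·1!·0!·0!) = 1/4
  k=3: −1/(3!·0!·1!·0!·1!·1!) = -1/6
Σ = 1/12  ⇒  CG² = 96/35·1/12² = 2/105
CG = +√(2/105) = +0.138013

+0.138013  (= +√(2/105))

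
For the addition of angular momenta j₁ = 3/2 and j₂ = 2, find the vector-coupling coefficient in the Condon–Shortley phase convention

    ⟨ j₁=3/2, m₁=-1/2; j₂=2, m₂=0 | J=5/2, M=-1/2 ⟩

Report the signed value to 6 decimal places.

−√(3/35) = -0.292770

√[6·1!2!3!/7! · 1!2!2!2!2!3!] = √(48/35)
  +(−1)^0/∏(0,1,2,2,0,1)! = 1/4  (running 1/4)
  +(−1)^1/∏(1,0,1,1,1,2)! = -1/2  (running -1/4)
⟨..|..⟩ = √(48/35)·(-1/4) = -0.292770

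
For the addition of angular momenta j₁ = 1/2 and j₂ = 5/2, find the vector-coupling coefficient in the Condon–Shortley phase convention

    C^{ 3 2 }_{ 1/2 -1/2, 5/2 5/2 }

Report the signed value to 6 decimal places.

triangle: 0!·1!·5!/7! = 120/5040
(j±m)!: 0!·1!·5!·0!·5!·1! = 14400
prefactor² = (2J+1)·Δ·N² = 2400
  k=0: +1/(0!·0!·1!·5!·0!·0!) = 1/120
Σ = 1/120  ⇒  CG² = 2400·1/120² = 1/6
CG = +√(1/6) = +0.408248

+√(1/6) = +0.408248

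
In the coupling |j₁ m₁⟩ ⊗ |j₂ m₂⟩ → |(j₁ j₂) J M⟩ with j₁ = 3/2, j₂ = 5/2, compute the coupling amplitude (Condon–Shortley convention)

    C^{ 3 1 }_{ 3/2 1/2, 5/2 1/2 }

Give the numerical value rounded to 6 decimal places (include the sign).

+0.129099

j₁+j₂−J=1  J+j₁−j₂=2  J−j₁+j₂=4  j₁+j₂+J+1=8
(j₁±m₁, j₂±m₂, J±M) = (2,1,3,2,4,2)
P² = 48/5
sum k=0..1:
  [0] +1/6 = 1/6
  [1] −1/8 = -1/8
S = 1/24
C² = P²·S² = 1/60 ; C = +0.129099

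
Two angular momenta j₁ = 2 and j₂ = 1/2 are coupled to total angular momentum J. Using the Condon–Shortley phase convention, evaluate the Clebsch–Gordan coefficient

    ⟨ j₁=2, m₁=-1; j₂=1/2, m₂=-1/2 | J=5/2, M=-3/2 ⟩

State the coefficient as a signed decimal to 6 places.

+0.894427  (= +√(4/5))

√[6·0!4!1!/6! · 1!3!0!1!1!4!] = √(144/5)
  +(−1)^0/∏(0,0,3,0,1,1)! = 1/6  (running 1/6)
⟨..|..⟩ = √(144/5)·(1/6) = +0.894427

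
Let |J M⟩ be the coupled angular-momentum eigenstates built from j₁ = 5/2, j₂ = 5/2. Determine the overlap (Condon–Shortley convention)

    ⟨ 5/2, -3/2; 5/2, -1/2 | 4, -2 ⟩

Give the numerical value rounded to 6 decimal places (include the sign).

−√(5/28) = -0.422577

triangle: 1!×4!×4!/10! = 576/3628800
(j±m)!: 1!×4!×2!×3!×2!×6! = 414720
prefactor² = (2J+1)×Δ×N² = 20736/35
  k=0: +1/(0!×1!×4!×2!×0!×2!) = 1/96
  k=1: −1/(1!×0!×3!×1!×1!×3!) = -1/36
Σ = -5/288  ⇒  CG² = 20736/35×(-5/288)² = 5/28
CG = −√(5/28) = -0.422577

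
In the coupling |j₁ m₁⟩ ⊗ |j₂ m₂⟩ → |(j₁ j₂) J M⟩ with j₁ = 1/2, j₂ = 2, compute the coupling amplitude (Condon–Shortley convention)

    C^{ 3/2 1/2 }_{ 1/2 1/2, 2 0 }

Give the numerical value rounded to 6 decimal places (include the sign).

+√(2/5) = +0.632456

triangle: 1!×0!×3!/5! = 6/120
(j±m)!: 1!×0!×2!×2!×2!×1! = 8
prefactor² = (2J+1)×Δ×N² = 8/5
  k=0: +1/(0!×1!×0!×2!×0!×1!) = 1/2
Σ = 1/2  ⇒  CG² = 8/5×1/2² = 2/5
CG = +√(2/5) = +0.632456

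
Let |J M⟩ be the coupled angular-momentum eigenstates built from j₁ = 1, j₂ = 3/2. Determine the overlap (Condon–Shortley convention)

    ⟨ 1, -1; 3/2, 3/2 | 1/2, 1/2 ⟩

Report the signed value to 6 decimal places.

+√(1/2) ≈ +0.707107

triangle: 2!×0!×1!/4! = 2/24
(j±m)!: 0!×2!×3!×0!×1!×0! = 12
prefactor² = (2J+1)×Δ×N² = 2
  k=2: +1/(2!×0!×0!×1!×0!×0!) = 1/2
Σ = 1/2  ⇒  CG² = 2×1/2² = 1/2
CG = +√(1/2) = +0.707107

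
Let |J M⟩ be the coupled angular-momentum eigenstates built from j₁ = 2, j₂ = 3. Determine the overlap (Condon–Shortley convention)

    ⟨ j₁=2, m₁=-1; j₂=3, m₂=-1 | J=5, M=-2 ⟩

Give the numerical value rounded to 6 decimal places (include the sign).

√[11·0!4!6!/11! · 1!3!2!4!3!7!] = √(41472)
  +(−1)^0/∏(0,0,3,2,1,4)! = 1/288  (running 1/288)
⟨..|..⟩ = √(41472)·(1/288) = +0.707107

+0.707107  (= +√(1/2))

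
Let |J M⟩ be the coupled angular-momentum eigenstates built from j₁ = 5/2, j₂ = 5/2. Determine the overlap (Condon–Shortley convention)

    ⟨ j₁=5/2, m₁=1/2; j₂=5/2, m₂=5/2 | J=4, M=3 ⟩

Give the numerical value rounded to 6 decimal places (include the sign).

j₁+j₂−J=1  J+j₁−j₂=4  J−j₁+j₂=4  j₁+j₂+J+1=10
(j₁±m₁, j₂±m₂, J±M) = (3,2,5,0,7,1)
P² = 10368
sum k=1..1:
  [1] −1/144 = -1/144
S = -1/144
C² = P²·S² = 1/2 ; C = -0.707107

−√(1/2) ≈ -0.707107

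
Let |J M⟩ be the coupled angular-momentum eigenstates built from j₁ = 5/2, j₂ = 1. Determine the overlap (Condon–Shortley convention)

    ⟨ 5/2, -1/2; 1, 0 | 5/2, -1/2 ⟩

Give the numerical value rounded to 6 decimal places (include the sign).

-0.169031

√[6·1!4!1!/7! · 2!3!1!1!2!3!] = √(144/35)
  +(−1)^0/∏(0,1,3,1,1,0)! = 1/6  (running 1/6)
  +(−1)^1/∏(1,0,2,0,2,1)! = -1/4  (running -1/12)
⟨..|..⟩ = √(144/35)·(-1/12) = -0.169031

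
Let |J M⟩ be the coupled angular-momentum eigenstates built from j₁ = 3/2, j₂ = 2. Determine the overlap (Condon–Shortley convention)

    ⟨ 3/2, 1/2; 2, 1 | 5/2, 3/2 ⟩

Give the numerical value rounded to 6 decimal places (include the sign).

j₁+j₂−J=1  J+j₁−j₂=2  J−j₁+j₂=3  j₁+j₂+J+1=7
(j₁±m₁, j₂±m₂, J±M) = (2,1,3,1,4,1)
P² = 144/35
sum k=0..1:
  [0] +1/6 = 1/6
  [1] −1/4 = -1/4
S = -1/12
C² = P²·S² = 1/35 ; C = -0.169031

−√(1/35) ≈ -0.169031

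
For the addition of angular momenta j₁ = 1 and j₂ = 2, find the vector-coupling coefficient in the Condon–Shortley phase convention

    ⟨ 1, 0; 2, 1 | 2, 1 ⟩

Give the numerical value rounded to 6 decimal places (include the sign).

triangle: 1!*1!*3!/6! = 6/720
(j±m)!: 1!*1!*3!*1!*3!*1! = 36
prefactor² = (2J+1)*Δ*N² = 3/2
  k=0: +1/(0!*1!*1!*3!*0!*0!) = 1/6
  k=1: −1/(1!*0!*0!*2!*1!*1!) = -1/2
Σ = -1/3  ⇒  CG² = 3/2*(-1/3)² = 1/6
CG = −√(1/6) = -0.408248

-0.408248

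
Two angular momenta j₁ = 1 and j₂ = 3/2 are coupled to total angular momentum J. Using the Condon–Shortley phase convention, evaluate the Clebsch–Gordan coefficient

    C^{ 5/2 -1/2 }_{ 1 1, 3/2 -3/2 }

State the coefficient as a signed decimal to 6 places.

+√(1/10) ≈ +0.316228

√[6·0!2!3!/6! · 2!0!0!3!2!3!] = √(72/5)
  +(−1)^0/∏(0,0,0,0,2,3)! = 1/12  (running 1/12)
⟨..|..⟩ = √(72/5)·(1/12) = +0.316228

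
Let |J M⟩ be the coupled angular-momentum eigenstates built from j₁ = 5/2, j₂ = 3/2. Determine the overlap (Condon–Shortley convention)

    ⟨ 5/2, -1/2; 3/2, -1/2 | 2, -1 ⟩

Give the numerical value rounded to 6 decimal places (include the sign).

−√(25/84) ≈ -0.545545

j₁+j₂−J=2  J+j₁−j₂=3  J−j₁+j₂=1  j₁+j₂+J+1=7
(j₁±m₁, j₂±m₂, J±M) = (2,3,1,2,1,3)
P² = 12/7
sum k=0..1:
  [0] +1/12 = 1/12
  [1] −1/2 = -1/2
S = -5/12
C² = P²·S² = 25/84 ; C = -0.545545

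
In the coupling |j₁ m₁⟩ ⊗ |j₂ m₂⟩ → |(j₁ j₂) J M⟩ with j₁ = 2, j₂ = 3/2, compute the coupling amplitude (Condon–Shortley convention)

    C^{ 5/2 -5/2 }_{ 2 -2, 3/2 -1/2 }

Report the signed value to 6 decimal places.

−√(4/7) ≈ -0.755929

j₁+j₂−J=1  J+j₁−j₂=3  J−j₁+j₂=2  j₁+j₂+J+1=7
(j₁±m₁, j₂±m₂, J±M) = (0,4,1,2,0,5)
P² = 576/7
sum k=1..1:
  [1] −1/12 = -1/12
S = -1/12
C² = P²·S² = 4/7 ; C = -0.755929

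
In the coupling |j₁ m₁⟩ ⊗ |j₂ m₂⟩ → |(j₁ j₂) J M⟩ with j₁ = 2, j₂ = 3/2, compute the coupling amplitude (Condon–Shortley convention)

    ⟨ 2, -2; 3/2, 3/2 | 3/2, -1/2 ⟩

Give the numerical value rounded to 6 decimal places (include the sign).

j₁+j₂−J=2  J+j₁−j₂=2  J−j₁+j₂=1  j₁+j₂+J+1=6
(j₁±m₁, j₂±m₂, J±M) = (0,4,3,0,1,2)
P² = 32/5
sum k=2..2:
  [2] +1/4 = 1/4
S = 1/4
C² = P²·S² = 2/5 ; C = +0.632456

+0.632456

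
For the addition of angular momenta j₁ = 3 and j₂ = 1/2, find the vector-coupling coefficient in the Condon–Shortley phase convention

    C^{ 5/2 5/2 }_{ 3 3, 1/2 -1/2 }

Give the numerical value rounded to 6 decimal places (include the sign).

j₁+j₂−J=1  J+j₁−j₂=5  J−j₁+j₂=0  j₁+j₂+J+1=7
(j₁±m₁, j₂±m₂, J±M) = (6,0,0,1,5,0)
P² = 86400/7
sum k=0..0:
  [0] +1/120 = 1/120
S = 1/120
C² = P²·S² = 6/7 ; C = +0.925820

+√(6/7) ≈ +0.925820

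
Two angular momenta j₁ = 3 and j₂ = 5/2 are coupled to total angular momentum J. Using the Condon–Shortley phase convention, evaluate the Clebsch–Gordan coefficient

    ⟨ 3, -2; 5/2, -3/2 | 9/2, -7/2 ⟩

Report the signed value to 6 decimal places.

−√(1/99) ≈ -0.100504

triangle: 1!×5!×4!/11! = 2880/39916800
(j±m)!: 1!×5!×1!×4!×1!×8! = 116121600
prefactor² = (2J+1)×Δ×N² = 921600/11
  k=0: +1/(0!×1!×5!×1!×0!×3!) = 1/720
  k=1: −1/(1!×0!×4!×0!×1!×4!) = -1/576
Σ = -1/2880  ⇒  CG² = 921600/11×(-1/2880)² = 1/99
CG = −√(1/99) = -0.100504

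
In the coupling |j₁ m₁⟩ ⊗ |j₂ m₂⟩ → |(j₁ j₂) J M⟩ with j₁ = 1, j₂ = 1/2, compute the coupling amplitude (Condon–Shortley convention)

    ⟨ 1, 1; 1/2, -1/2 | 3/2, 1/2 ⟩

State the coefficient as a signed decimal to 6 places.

triangle: 0!*2!*1!/4! = 2/24
(j±m)!: 2!*0!*0!*1!*2!*1! = 4
prefactor² = (2J+1)*Δ*N² = 4/3
  k=0: +1/(0!*0!*0!*0!*2!*1!) = 1/2
Σ = 1/2  ⇒  CG² = 4/3*1/2² = 1/3
CG = +√(1/3) = +0.577350

+0.577350  (= +√(1/3))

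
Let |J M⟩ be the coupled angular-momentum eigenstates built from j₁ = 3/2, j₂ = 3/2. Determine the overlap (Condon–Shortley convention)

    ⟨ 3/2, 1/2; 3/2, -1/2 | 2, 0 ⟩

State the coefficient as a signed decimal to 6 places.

triangle: 1!*2!*2!/6! = 4/720
(j±m)!: 2!*1!*1!*2!*2!*2! = 16
prefactor² = (2J+1)*Δ*N² = 4/9
  k=0: +1/(0!*1!*1!*1!*1!*1!) = 1
  k=1: −1/(1!*0!*0!*0!*2!*2!) = -1/4
Σ = 3/4  ⇒  CG² = 4/9*3/4² = 1/4
CG = +√(1/4) = +0.500000

+0.500000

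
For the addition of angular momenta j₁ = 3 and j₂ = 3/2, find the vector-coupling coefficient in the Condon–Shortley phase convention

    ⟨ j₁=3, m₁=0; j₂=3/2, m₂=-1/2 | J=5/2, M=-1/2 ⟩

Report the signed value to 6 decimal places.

triangle: 2!×4!×1!/8! = 48/40320
(j±m)!: 3!×3!×1!×2!×2!×3! = 864
prefactor² = (2J+1)×Δ×N² = 216/35
  k=0: +1/(0!×2!×3!×1!×1!×0!) = 1/12
  k=1: −1/(1!×1!×2!×0!×2!×1!) = -1/4
Σ = -1/6  ⇒  CG² = 216/35×(-1/6)² = 6/35
CG = −√(6/35) = -0.414039

−√(6/35) ≈ -0.414039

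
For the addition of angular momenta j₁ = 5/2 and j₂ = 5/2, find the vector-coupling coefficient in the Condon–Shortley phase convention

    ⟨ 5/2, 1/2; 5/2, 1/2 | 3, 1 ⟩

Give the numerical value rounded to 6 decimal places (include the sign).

-0.516398  (= −√(4/15))

j₁+j₂−J=2  J+j₁−j₂=3  J−j₁+j₂=3  j₁+j₂+J+1=9
(j₁±m₁, j₂±m₂, J±M) = (3,2,3,2,4,2)
P² = 48/5
sum k=0..2:
  [0] +1/24 = 1/24
  [1] −1/4 = -1/4
  [2] +1/24 = 1/24
S = -1/6
C² = P²·S² = 4/15 ; C = -0.516398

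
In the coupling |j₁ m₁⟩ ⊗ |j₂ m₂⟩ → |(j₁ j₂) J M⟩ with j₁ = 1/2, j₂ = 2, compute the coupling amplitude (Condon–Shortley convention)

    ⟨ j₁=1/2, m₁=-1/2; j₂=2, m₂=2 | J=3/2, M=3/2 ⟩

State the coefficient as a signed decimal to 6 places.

√[4·1!0!3!/5! · 0!1!4!0!3!0!] = √(144/5)
  +(−1)^1/∏(1,0,0,3,0,0)! = -1/6  (running -1/6)
⟨..|..⟩ = √(144/5)·(-1/6) = -0.894427

−√(4/5) ≈ -0.894427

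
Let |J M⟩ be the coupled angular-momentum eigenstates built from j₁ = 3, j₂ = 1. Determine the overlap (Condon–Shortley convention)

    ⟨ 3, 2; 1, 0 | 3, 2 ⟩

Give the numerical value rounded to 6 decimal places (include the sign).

√[7·1!5!1!/8! · 5!1!1!1!5!1!] = √(300)
  +(−1)^0/∏(0,1,1,1,4,0)! = 1/24  (running 1/24)
  +(−1)^1/∏(1,0,0,0,5,1)! = -1/120  (running 1/30)
⟨..|..⟩ = √(300)·(1/30) = +0.577350

+0.577350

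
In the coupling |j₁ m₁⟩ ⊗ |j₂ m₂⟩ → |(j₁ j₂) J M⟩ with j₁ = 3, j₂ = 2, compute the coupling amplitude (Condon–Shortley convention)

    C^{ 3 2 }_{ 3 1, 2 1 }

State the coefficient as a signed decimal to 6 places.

-0.500000  (= −√(1/4))

√[7·2!4!2!/9! · 4!2!3!1!5!1!] = √(64)
  +(−1)^1/∏(1,1,1,2,3,0)! = -1/12  (running -1/12)
  +(−1)^2/∏(2,0,0,1,4,1)! = 1/48  (running -1/16)
⟨..|..⟩ = √(64)·(-1/16) = -0.500000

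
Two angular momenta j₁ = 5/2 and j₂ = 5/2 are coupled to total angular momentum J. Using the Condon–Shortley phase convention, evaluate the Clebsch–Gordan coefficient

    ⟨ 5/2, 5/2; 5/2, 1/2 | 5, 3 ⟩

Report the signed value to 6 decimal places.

+0.471405

j₁+j₂−J=0  J+j₁−j₂=5  J−j₁+j₂=5  j₁+j₂+J+1=11
(j₁±m₁, j₂±m₂, J±M) = (5,0,3,2,8,2)
P² = 460800
sum k=0..0:
  [0] +1/1440 = 1/1440
S = 1/1440
C² = P²·S² = 2/9 ; C = +0.471405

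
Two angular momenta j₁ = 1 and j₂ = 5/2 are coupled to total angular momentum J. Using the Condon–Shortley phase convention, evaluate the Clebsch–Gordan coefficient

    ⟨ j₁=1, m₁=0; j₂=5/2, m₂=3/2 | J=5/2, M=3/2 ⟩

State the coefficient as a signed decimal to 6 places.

-0.507093  (= −√(9/35))

triangle: 1!*1!*4!/7! = 24/5040
(j±m)!: 1!*1!*4!*1!*4!*1! = 576
prefactor² = (2J+1)*Δ*N² = 576/35
  k=0: +1/(0!*1!*1!*4!*0!*0!) = 1/24
  k=1: −1/(1!*0!*0!*3!*1!*1!) = -1/6
Σ = -1/8  ⇒  CG² = 576/35*(-1/8)² = 9/35
CG = −√(9/35) = -0.507093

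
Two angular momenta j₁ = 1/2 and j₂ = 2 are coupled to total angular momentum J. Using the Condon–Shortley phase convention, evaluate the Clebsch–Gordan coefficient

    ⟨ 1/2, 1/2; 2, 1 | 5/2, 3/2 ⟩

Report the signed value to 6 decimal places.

triangle: 0!·1!·4!/6! = 24/720
(j±m)!: 1!·0!·3!·1!·4!·1! = 144
prefactor² = (2J+1)·Δ·N² = 144/5
  k=0: +1/(0!·0!·0!·3!·1!·1!) = 1/6
Σ = 1/6  ⇒  CG² = 144/5·1/6² = 4/5
CG = +√(4/5) = +0.894427

+0.894427  (= +√(4/5))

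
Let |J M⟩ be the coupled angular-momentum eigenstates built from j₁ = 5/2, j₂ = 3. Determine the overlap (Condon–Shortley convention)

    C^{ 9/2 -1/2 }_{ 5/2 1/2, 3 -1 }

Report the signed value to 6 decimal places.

j₁+j₂−J=1  J+j₁−j₂=4  J−j₁+j₂=5  j₁+j₂+J+1=11
(j₁±m₁, j₂±m₂, J±M) = (3,2,2,4,4,5)
P² = 92160/77
sum k=0..1:
  [0] +1/48 = 1/48
  [1] −1/144 = -1/144
S = 1/72
C² = P²·S² = 160/693 ; C = +0.480500

+0.480500  (= +√(160/693))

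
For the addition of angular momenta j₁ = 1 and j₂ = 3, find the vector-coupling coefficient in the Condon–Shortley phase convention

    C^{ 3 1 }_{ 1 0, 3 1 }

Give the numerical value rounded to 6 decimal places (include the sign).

√[7·1!1!5!/8! · 1!1!4!2!4!2!] = √(48)
  +(−1)^0/∏(0,1,1,4,0,1)! = 1/24  (running 1/24)
  +(−1)^1/∏(1,0,0,3,1,2)! = -1/12  (running -1/24)
⟨..|..⟩ = √(48)·(-1/24) = -0.288675

−√(1/12) = -0.288675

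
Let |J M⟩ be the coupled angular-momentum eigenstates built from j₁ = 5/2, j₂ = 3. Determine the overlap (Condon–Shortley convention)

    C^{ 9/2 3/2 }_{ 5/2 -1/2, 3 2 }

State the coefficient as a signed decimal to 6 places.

−√(169/462) ≈ -0.604815

j₁+j₂−J=1  J+j₁−j₂=4  J−j₁+j₂=5  j₁+j₂+J+1=11
(j₁±m₁, j₂±m₂, J±M) = (2,3,5,1,6,3)
P² = 345600/77
sum k=0..1:
  [0] +1/720 = 1/720
  [1] −1/96 = -1/96
S = -13/1440
C² = P²·S² = 169/462 ; C = -0.604815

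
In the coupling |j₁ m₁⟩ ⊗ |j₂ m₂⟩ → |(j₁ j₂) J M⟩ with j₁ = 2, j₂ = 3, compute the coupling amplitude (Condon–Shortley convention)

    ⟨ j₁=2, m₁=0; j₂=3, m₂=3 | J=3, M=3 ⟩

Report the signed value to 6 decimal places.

+√(5/12) = +0.645497

j₁+j₂−J=2  J+j₁−j₂=2  J−j₁+j₂=4  j₁+j₂+J+1=9
(j₁±m₁, j₂±m₂, J±M) = (2,2,6,0,6,0)
P² = 3840
sum k=2..2:
  [2] +1/96 = 1/96
S = 1/96
C² = P²·S² = 5/12 ; C = +0.645497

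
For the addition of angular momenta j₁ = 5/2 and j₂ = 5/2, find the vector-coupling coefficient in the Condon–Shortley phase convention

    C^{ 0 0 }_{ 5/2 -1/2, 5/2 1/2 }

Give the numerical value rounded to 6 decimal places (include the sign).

√[1·5!0!0!/6! · 2!3!3!2!0!0!] = √(24)
  +(−1)^3/∏(3,2,0,0,0,0)! = -1/12  (running -1/12)
⟨..|..⟩ = √(24)·(-1/12) = -0.408248

−√(1/6) = -0.408248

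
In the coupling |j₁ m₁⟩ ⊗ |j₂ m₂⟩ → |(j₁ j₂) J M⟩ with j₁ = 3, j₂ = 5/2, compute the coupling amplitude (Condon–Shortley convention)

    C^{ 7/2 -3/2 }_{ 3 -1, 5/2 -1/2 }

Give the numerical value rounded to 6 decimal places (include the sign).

-0.487950  (= −√(5/21))

j₁+j₂−J=2  J+j₁−j₂=4  J−j₁+j₂=3  j₁+j₂+J+1=10
(j₁±m₁, j₂±m₂, J±M) = (2,4,2,3,2,5)
P² = 3072/35
sum k=0..2:
  [0] +1/96 = 1/96
  [1] −1/12 = -1/12
  [2] +1/48 = 1/48
S = -5/96
C² = P²·S² = 5/21 ; C = -0.487950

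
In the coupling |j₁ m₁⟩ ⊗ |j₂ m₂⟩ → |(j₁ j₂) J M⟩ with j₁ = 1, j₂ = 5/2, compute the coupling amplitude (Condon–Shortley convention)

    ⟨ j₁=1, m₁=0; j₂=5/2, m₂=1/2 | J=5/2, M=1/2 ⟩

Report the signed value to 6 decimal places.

√[6·1!1!4!/7! · 1!1!3!2!3!2!] = √(144/35)
  +(−1)^0/∏(0,1,1,3,0,1)! = 1/6  (running 1/6)
  +(−1)^1/∏(1,0,0,2,1,2)! = -1/4  (running -1/12)
⟨..|..⟩ = √(144/35)·(-1/12) = -0.169031

−√(1/35) = -0.169031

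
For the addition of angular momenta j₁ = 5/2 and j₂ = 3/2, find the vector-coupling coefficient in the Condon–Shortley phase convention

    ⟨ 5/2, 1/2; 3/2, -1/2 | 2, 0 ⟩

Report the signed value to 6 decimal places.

triangle: 2!·3!·1!/7! = 12/5040
(j±m)!: 3!·2!·1!·2!·2!·2! = 96
prefactor² = (2J+1)·Δ·N² = 8/7
  k=0: +1/(0!·2!·2!·1!·1!·0!) = 1/4
  k=1: −1/(1!·1!·1!·0!·2!·1!) = -1/2
Σ = -1/4  ⇒  CG² = 8/7·(-1/4)² = 1/14
CG = −√(1/14) = -0.267261

−√(1/14) ≈ -0.267261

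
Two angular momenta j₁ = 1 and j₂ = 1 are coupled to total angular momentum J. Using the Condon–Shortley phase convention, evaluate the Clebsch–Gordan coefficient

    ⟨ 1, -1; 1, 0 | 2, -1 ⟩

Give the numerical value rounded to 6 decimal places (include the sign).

+√(1/2) = +0.707107

j₁+j₂−J=0  J+j₁−j₂=2  J−j₁+j₂=2  j₁+j₂+J+1=5
(j₁±m₁, j₂±m₂, J±M) = (0,2,1,1,1,3)
P² = 2
sum k=0..0:
  [0] +1/2 = 1/2
S = 1/2
C² = P²·S² = 1/2 ; C = +0.707107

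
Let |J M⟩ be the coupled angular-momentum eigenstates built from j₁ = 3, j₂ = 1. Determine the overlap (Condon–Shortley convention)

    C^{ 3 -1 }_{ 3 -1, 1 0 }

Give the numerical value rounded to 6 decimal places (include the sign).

triangle: 1!*5!*1!/8! = 120/40320
(j±m)!: 2!*4!*1!*1!*2!*4! = 2304
prefactor² = (2J+1)*Δ*N² = 48
  k=0: +1/(0!*1!*4!*1!*1!*0!) = 1/24
  k=1: −1/(1!*0!*3!*0!*2!*1!) = -1/12
Σ = -1/24  ⇒  CG² = 48*(-1/24)² = 1/12
CG = −√(1/12) = -0.288675

−√(1/12) ≈ -0.288675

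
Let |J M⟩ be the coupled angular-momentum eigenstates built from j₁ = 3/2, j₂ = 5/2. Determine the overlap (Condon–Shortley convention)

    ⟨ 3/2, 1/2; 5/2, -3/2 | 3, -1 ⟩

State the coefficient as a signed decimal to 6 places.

+√(49/120) = +0.639010

√[7·1!2!4!/8! · 2!1!1!4!2!4!] = √(96/5)
  +(−1)^0/∏(0,1,1,1,1,3)! = 1/6  (running 1/6)
  +(−1)^1/∏(1,0,0,0,2,4)! = -1/48  (running 7/48)
⟨..|..⟩ = √(96/5)·(7/48) = +0.639010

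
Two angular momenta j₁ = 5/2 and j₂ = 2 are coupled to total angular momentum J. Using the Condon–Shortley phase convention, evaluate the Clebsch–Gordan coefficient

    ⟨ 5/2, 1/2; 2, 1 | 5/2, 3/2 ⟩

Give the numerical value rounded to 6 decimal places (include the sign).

-0.414039

√[6·2!3!2!/8! · 3!2!3!1!4!1!] = √(216/35)
  +(−1)^1/∏(1,1,1,2,2,0)! = -1/4  (running -1/4)
  +(−1)^2/∏(2,0,0,1,3,1)! = 1/12  (running -1/6)
⟨..|..⟩ = √(216/35)·(-1/6) = -0.414039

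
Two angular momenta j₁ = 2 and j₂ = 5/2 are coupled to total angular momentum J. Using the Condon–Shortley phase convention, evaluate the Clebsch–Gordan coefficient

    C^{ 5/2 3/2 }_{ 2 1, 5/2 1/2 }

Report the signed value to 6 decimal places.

j₁+j₂−J=2  J+j₁−j₂=2  J−j₁+j₂=3  j₁+j₂+J+1=8
(j₁±m₁, j₂±m₂, J±M) = (3,1,3,2,4,1)
P² = 216/35
sum k=0..1:
  [0] +1/12 = 1/12
  [1] −1/4 = -1/4
S = -1/6
C² = P²·S² = 6/35 ; C = -0.414039

-0.414039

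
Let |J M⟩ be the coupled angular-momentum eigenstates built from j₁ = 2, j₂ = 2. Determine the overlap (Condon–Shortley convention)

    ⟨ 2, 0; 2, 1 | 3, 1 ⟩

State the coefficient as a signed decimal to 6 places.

j₁+j₂−J=1  J+j₁−j₂=3  J−j₁+j₂=3  j₁+j₂+J+1=8
(j₁±m₁, j₂±m₂, J±M) = (2,2,3,1,4,2)
P² = 36/5
sum k=0..1:
  [0] +1/12 = 1/12
  [1] −1/4 = -1/4
S = -1/6
C² = P²·S² = 1/5 ; C = -0.447214

−√(1/5) ≈ -0.447214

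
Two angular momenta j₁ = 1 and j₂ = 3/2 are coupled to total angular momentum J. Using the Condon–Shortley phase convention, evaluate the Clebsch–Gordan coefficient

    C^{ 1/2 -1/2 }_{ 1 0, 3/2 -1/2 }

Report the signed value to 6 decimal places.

−√(1/3) ≈ -0.577350

√[2·2!0!1!/4! · 1!1!1!2!0!1!] = √(1/3)
  +(−1)^1/∏(1,1,0,0,0,1)! = -1  (running -1)
⟨..|..⟩ = √(1/3)·(-1) = -0.577350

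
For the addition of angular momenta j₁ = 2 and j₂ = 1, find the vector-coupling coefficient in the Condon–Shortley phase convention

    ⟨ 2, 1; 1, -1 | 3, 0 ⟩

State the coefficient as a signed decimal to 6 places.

+0.447214

√[7·0!4!2!/7! · 3!1!0!2!3!3!] = √(144/5)
  +(−1)^0/∏(0,0,1,0,3,2)! = 1/12  (running 1/12)
⟨..|..⟩ = √(144/5)·(1/12) = +0.447214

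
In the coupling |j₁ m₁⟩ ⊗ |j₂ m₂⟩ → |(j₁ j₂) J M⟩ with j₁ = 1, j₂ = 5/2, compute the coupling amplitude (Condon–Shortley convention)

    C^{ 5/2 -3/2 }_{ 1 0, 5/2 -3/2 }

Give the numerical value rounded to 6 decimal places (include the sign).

+0.507093  (= +√(9/35))

j₁+j₂−J=1  J+j₁−j₂=1  J−j₁+j₂=4  j₁+j₂+J+1=7
(j₁±m₁, j₂±m₂, J±M) = (1,1,1,4,1,4)
P² = 576/35
sum k=0..1:
  [0] +1/6 = 1/6
  [1] −1/24 = -1/24
S = 1/8
C² = P²·S² = 9/35 ; C = +0.507093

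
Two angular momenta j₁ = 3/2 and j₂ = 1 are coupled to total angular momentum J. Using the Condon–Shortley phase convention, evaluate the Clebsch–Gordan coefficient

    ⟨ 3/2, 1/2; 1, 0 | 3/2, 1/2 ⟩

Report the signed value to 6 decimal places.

triangle: 1!·2!·1!/5! = 2/120
(j±m)!: 2!·1!·1!·1!·2!·1! = 4
prefactor² = (2J+1)·Δ·N² = 4/15
  k=0: +1/(0!·1!·1!·1!·1!·0!) = 1
  k=1: −1/(1!·0!·0!·0!·2!·1!) = -1/2
Σ = 1/2  ⇒  CG² = 4/15·1/2² = 1/15
CG = +√(1/15) = +0.258199

+0.258199  (= +√(1/15))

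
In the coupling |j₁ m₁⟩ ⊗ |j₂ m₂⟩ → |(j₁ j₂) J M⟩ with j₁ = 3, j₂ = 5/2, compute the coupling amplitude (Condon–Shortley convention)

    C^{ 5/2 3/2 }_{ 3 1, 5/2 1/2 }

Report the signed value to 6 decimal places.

triangle: 3!·3!·2!/9! = 72/362880
(j±m)!: 4!·2!·3!·2!·4!·1! = 13824
prefactor² = (2J+1)·Δ·N² = 576/35
  k=1: −1/(1!·2!·1!·2!·2!·0!) = -1/8
  k=2: +1/(2!·1!·0!·1!·3!·1!) = 1/12
Σ = -1/24  ⇒  CG² = 576/35·(-1/24)² = 1/35
CG = −√(1/35) = -0.169031

-0.169031  (= −√(1/35))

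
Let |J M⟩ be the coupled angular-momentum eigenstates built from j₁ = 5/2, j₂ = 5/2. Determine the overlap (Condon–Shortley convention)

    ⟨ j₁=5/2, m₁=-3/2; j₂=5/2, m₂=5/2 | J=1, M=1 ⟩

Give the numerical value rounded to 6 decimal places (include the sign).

√[3·4!1!1!/7! · 1!4!5!0!2!0!] = √(576/7)
  +(−1)^4/∏(4,0,0,1,1,0)! = 1/24  (running 1/24)
⟨..|..⟩ = √(576/7)·(1/24) = +0.377964

+√(1/7) ≈ +0.377964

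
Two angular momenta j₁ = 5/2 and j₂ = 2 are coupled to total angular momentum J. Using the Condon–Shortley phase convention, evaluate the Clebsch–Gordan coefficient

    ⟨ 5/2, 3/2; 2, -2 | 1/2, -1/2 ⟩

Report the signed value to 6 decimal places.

√[2·4!1!0!/6! · 4!1!0!4!0!1!] = √(192/5)
  +(−1)^0/∏(0,4,1,0,0,0)! = 1/24  (running 1/24)
⟨..|..⟩ = √(192/5)·(1/24) = +0.258199

+0.258199  (= +√(1/15))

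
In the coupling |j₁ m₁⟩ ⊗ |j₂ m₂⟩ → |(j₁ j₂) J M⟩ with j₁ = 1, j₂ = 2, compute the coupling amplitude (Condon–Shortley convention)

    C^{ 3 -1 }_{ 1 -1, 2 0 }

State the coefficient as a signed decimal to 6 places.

+√(2/5) ≈ +0.632456

triangle: 0!*2!*4!/7! = 48/5040
(j±m)!: 0!*2!*2!*2!*2!*4! = 384
prefactor² = (2J+1)*Δ*N² = 128/5
  k=0: +1/(0!*0!*2!*2!*0!*2!) = 1/8
Σ = 1/8  ⇒  CG² = 128/5*1/8² = 2/5
CG = +√(2/5) = +0.632456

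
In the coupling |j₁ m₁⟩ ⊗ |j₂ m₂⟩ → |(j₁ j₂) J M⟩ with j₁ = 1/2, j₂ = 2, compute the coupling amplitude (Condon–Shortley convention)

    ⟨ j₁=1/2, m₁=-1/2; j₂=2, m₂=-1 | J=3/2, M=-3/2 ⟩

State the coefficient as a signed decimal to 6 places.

j₁+j₂−J=1  J+j₁−j₂=0  J−j₁+j₂=3  j₁+j₂+J+1=5
(j₁±m₁, j₂±m₂, J±M) = (0,1,1,3,0,3)
P² = 36/5
sum k=1..1:
  [1] −1/6 = -1/6
S = -1/6
C² = P²·S² = 1/5 ; C = -0.447214

−√(1/5) = -0.447214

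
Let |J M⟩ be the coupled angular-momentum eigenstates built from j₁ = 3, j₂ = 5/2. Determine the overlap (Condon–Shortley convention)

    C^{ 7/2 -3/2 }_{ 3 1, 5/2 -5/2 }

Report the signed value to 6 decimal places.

+√(8/21) = +0.617213

triangle: 2!·4!·3!/10! = 288/3628800
(j±m)!: 4!·2!·0!·5!·2!·5! = 1382400
prefactor² = (2J+1)·Δ·N² = 6144/7
  k=0: +1/(0!·2!·2!·0!·2!·3!) = 1/48
Σ = 1/48  ⇒  CG² = 6144/7·1/48² = 8/21
CG = +√(8/21) = +0.617213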